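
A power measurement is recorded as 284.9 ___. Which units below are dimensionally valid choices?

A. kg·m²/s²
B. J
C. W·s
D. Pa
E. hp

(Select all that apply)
E

power has SI base units: kg * m^2 / s^3

Checking each option against kg * m^2 / s^3:
  A. kg·m²/s²: ✗ does not match
  B. J: ✗ does not match
  C. W·s: ✗ does not match
  D. Pa: ✗ does not match
  E. hp: ✓ matches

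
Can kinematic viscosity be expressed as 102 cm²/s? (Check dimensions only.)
Yes

kinematic viscosity has SI base units: m^2 / s
cm²/s reduces to the same SI base units, so it is a valid unit for kinematic viscosity.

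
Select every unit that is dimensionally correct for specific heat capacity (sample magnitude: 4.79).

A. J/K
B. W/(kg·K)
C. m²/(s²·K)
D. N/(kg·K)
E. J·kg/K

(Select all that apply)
C

specific heat capacity has SI base units: m^2 / (s^2 * K)

Checking each option against m^2 / (s^2 * K):
  A. J/K: ✗ does not match
  B. W/(kg·K): ✗ does not match
  C. m²/(s²·K): ✓ matches
  D. N/(kg·K): ✗ does not match
  E. J·kg/K: ✗ does not match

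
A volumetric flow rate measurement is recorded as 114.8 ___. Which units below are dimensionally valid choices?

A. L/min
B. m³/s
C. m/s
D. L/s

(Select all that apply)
A, B, D

volumetric flow rate has SI base units: m^3 / s

Checking each option against m^3 / s:
  A. L/min: ✓ matches
  B. m³/s: ✓ matches
  C. m/s: ✗ does not match
  D. L/s: ✓ matches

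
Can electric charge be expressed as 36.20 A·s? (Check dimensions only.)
Yes

electric charge has SI base units: A * s
A·s reduces to the same SI base units, so it is a valid unit for electric charge.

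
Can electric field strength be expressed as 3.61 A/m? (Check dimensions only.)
No

electric field strength has SI base units: kg * m / (A * s^3)
A/m does NOT reduce to kg * m / (A * s^3); a valid unit for electric field strength would be e.g. V/m.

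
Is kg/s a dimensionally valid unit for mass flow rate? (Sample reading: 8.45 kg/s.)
Yes

mass flow rate has SI base units: kg / s
kg/s reduces to the same SI base units, so it is a valid unit for mass flow rate.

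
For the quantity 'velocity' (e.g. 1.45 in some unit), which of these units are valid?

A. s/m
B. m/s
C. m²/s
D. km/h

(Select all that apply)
B, D

velocity has SI base units: m / s

Checking each option against m / s:
  A. s/m: ✗ does not match
  B. m/s: ✓ matches
  C. m²/s: ✗ does not match
  D. km/h: ✓ matches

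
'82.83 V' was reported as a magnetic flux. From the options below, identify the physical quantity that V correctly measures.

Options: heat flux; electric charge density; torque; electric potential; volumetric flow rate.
electric potential

magnetic flux should have units dimensionally equivalent to kg * m^2 / (A * s^2) (e.g. Wb).
The given unit 'V' reduces to kg * m^2 / (A * s^3). Of the listed options, that is the dimensionality of electric potential.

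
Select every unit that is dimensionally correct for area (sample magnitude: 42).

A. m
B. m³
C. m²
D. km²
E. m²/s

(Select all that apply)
C, D

area has SI base units: m^2

Checking each option against m^2:
  A. m: ✗ does not match
  B. m³: ✗ does not match
  C. m²: ✓ matches
  D. km²: ✓ matches
  E. m²/s: ✗ does not match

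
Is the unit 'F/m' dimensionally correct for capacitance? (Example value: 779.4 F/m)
No

capacitance has SI base units: A^2 * s^4 / (kg * m^2)
F/m does NOT reduce to A^2 * s^4 / (kg * m^2); a valid unit for capacitance would be e.g. F.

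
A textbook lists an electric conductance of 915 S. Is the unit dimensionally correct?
Yes

electric conductance has SI base units: A^2 * s^3 / (kg * m^2)
S reduces to the same SI base units, so it is a valid unit for electric conductance.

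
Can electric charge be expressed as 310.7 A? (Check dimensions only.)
No

electric charge has SI base units: A * s
A does NOT reduce to A * s; a valid unit for electric charge would be e.g. C.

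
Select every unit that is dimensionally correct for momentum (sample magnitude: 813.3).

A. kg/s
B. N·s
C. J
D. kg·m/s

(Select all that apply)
B, D

momentum has SI base units: kg * m / s

Checking each option against kg * m / s:
  A. kg/s: ✗ does not match
  B. N·s: ✓ matches
  C. J: ✗ does not match
  D. kg·m/s: ✓ matches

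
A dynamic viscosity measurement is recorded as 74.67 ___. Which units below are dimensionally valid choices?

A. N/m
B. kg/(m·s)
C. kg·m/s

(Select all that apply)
B

dynamic viscosity has SI base units: kg / (m * s)

Checking each option against kg / (m * s):
  A. N/m: ✗ does not match
  B. kg/(m·s): ✓ matches
  C. kg·m/s: ✗ does not match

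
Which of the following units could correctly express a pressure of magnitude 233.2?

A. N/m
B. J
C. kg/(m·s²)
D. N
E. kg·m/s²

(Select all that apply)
C

pressure has SI base units: kg / (m * s^2)

Checking each option against kg / (m * s^2):
  A. N/m: ✗ does not match
  B. J: ✗ does not match
  C. kg/(m·s²): ✓ matches
  D. N: ✗ does not match
  E. kg·m/s²: ✗ does not match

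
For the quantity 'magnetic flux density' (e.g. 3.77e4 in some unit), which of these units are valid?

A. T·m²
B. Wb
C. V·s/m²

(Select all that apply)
C

magnetic flux density has SI base units: kg / (A * s^2)

Checking each option against kg / (A * s^2):
  A. T·m²: ✗ does not match
  B. Wb: ✗ does not match
  C. V·s/m²: ✓ matches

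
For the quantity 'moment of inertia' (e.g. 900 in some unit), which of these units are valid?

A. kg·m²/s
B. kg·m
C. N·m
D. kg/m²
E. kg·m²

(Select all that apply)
E

moment of inertia has SI base units: kg * m^2

Checking each option against kg * m^2:
  A. kg·m²/s: ✗ does not match
  B. kg·m: ✗ does not match
  C. N·m: ✗ does not match
  D. kg/m²: ✗ does not match
  E. kg·m²: ✓ matches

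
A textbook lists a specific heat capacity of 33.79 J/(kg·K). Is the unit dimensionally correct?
Yes

specific heat capacity has SI base units: m^2 / (s^2 * K)
J/(kg·K) reduces to the same SI base units, so it is a valid unit for specific heat capacity.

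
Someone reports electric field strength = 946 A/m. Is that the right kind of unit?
No

electric field strength has SI base units: kg * m / (A * s^3)
A/m does NOT reduce to kg * m / (A * s^3); a valid unit for electric field strength would be e.g. V/m.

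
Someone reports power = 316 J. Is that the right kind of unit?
No

power has SI base units: kg * m^2 / s^3
J does NOT reduce to kg * m^2 / s^3; a valid unit for power would be e.g. W.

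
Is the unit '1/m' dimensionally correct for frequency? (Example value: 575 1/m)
No

frequency has SI base units: 1 / s
1/m does NOT reduce to 1 / s; a valid unit for frequency would be e.g. Hz.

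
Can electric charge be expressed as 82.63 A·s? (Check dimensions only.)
Yes

electric charge has SI base units: A * s
A·s reduces to the same SI base units, so it is a valid unit for electric charge.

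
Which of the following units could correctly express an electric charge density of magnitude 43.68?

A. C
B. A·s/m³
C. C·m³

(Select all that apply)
B

electric charge density has SI base units: A * s / m^3

Checking each option against A * s / m^3:
  A. C: ✗ does not match
  B. A·s/m³: ✓ matches
  C. C·m³: ✗ does not match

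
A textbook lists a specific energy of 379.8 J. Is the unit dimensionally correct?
No

specific energy has SI base units: m^2 / s^2
J does NOT reduce to m^2 / s^2; a valid unit for specific energy would be e.g. J/kg.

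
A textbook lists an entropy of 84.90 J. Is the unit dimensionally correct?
No

entropy has SI base units: kg * m^2 / (s^2 * K)
J does NOT reduce to kg * m^2 / (s^2 * K); a valid unit for entropy would be e.g. J/K.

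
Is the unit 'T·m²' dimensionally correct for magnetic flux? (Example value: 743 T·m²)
Yes

magnetic flux has SI base units: kg * m^2 / (A * s^2)
T·m² reduces to the same SI base units, so it is a valid unit for magnetic flux.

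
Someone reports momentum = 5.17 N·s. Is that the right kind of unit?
Yes

momentum has SI base units: kg * m / s
N·s reduces to the same SI base units, so it is a valid unit for momentum.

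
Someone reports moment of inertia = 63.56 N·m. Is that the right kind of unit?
No

moment of inertia has SI base units: kg * m^2
N·m does NOT reduce to kg * m^2; a valid unit for moment of inertia would be e.g. kg·m².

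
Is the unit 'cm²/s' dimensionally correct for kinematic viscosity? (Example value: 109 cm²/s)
Yes

kinematic viscosity has SI base units: m^2 / s
cm²/s reduces to the same SI base units, so it is a valid unit for kinematic viscosity.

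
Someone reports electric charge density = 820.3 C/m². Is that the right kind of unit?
No

electric charge density has SI base units: A * s / m^3
C/m² does NOT reduce to A * s / m^3; a valid unit for electric charge density would be e.g. C/m³.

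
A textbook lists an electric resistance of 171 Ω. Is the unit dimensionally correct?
Yes

electric resistance has SI base units: kg * m^2 / (A^2 * s^3)
Ω reduces to the same SI base units, so it is a valid unit for electric resistance.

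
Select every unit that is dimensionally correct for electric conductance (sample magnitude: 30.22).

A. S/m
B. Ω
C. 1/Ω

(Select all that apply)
C

electric conductance has SI base units: A^2 * s^3 / (kg * m^2)

Checking each option against A^2 * s^3 / (kg * m^2):
  A. S/m: ✗ does not match
  B. Ω: ✗ does not match
  C. 1/Ω: ✓ matches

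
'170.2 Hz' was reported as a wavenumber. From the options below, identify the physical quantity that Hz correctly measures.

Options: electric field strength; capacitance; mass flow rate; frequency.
frequency

wavenumber should have units dimensionally equivalent to 1 / m (e.g. 1/m).
The given unit 'Hz' reduces to 1 / s. Of the listed options, that is the dimensionality of frequency.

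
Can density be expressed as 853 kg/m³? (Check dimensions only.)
Yes

density has SI base units: kg / m^3
kg/m³ reduces to the same SI base units, so it is a valid unit for density.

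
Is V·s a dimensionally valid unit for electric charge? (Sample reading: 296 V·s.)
No

electric charge has SI base units: A * s
V·s does NOT reduce to A * s; a valid unit for electric charge would be e.g. C.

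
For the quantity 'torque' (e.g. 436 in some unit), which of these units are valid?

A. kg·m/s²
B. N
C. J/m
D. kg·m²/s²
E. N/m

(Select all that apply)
D

torque has SI base units: kg * m^2 / s^2

Checking each option against kg * m^2 / s^2:
  A. kg·m/s²: ✗ does not match
  B. N: ✗ does not match
  C. J/m: ✗ does not match
  D. kg·m²/s²: ✓ matches
  E. N/m: ✗ does not match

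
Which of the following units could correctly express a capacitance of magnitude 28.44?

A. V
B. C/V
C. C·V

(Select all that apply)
B

capacitance has SI base units: A^2 * s^4 / (kg * m^2)

Checking each option against A^2 * s^4 / (kg * m^2):
  A. V: ✗ does not match
  B. C/V: ✓ matches
  C. C·V: ✗ does not match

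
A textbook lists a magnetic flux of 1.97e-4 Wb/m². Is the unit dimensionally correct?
No

magnetic flux has SI base units: kg * m^2 / (A * s^2)
Wb/m² does NOT reduce to kg * m^2 / (A * s^2); a valid unit for magnetic flux would be e.g. Wb.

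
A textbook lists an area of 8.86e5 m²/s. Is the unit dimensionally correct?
No

area has SI base units: m^2
m²/s does NOT reduce to m^2; a valid unit for area would be e.g. m².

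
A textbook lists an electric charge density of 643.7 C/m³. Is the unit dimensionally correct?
Yes

electric charge density has SI base units: A * s / m^3
C/m³ reduces to the same SI base units, so it is a valid unit for electric charge density.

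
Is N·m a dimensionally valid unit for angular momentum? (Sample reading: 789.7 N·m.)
No

angular momentum has SI base units: kg * m^2 / s
N·m does NOT reduce to kg * m^2 / s; a valid unit for angular momentum would be e.g. kg·m²/s.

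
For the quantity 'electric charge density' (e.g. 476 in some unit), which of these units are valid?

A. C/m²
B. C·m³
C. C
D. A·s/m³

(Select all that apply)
D

electric charge density has SI base units: A * s / m^3

Checking each option against A * s / m^3:
  A. C/m²: ✗ does not match
  B. C·m³: ✗ does not match
  C. C: ✗ does not match
  D. A·s/m³: ✓ matches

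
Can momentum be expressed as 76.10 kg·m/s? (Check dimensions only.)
Yes

momentum has SI base units: kg * m / s
kg·m/s reduces to the same SI base units, so it is a valid unit for momentum.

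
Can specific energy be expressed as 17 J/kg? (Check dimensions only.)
Yes

specific energy has SI base units: m^2 / s^2
J/kg reduces to the same SI base units, so it is a valid unit for specific energy.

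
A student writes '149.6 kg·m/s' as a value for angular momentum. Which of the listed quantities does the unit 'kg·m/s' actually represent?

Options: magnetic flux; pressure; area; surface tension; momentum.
momentum

angular momentum should have units dimensionally equivalent to kg * m^2 / s (e.g. kg·m²/s).
The given unit 'kg·m/s' reduces to kg * m / s. Of the listed options, that is the dimensionality of momentum.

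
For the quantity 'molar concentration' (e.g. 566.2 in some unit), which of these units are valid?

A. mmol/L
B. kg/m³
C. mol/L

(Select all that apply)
A, C

molar concentration has SI base units: mol / m^3

Checking each option against mol / m^3:
  A. mmol/L: ✓ matches
  B. kg/m³: ✗ does not match
  C. mol/L: ✓ matches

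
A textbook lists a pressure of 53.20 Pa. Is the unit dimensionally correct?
Yes

pressure has SI base units: kg / (m * s^2)
Pa reduces to the same SI base units, so it is a valid unit for pressure.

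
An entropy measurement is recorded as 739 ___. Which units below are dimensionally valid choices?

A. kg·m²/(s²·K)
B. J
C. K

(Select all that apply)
A

entropy has SI base units: kg * m^2 / (s^2 * K)

Checking each option against kg * m^2 / (s^2 * K):
  A. kg·m²/(s²·K): ✓ matches
  B. J: ✗ does not match
  C. K: ✗ does not match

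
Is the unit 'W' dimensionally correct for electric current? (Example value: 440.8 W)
No

electric current has SI base units: A
W does NOT reduce to A; a valid unit for electric current would be e.g. A.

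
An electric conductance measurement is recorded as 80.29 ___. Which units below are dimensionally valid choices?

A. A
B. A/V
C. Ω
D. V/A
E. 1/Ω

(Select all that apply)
B, E

electric conductance has SI base units: A^2 * s^3 / (kg * m^2)

Checking each option against A^2 * s^3 / (kg * m^2):
  A. A: ✗ does not match
  B. A/V: ✓ matches
  C. Ω: ✗ does not match
  D. V/A: ✗ does not match
  E. 1/Ω: ✓ matches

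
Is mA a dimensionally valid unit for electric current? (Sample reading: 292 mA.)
Yes

electric current has SI base units: A
mA reduces to the same SI base units, so it is a valid unit for electric current.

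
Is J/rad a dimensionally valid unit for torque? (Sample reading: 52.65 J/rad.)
Yes

torque has SI base units: kg * m^2 / s^2
J/rad reduces to the same SI base units, so it is a valid unit for torque.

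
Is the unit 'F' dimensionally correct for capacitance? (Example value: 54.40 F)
Yes

capacitance has SI base units: A^2 * s^4 / (kg * m^2)
F reduces to the same SI base units, so it is a valid unit for capacitance.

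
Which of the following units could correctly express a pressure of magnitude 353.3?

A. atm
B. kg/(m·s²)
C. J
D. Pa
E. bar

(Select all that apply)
A, B, D, E

pressure has SI base units: kg / (m * s^2)

Checking each option against kg / (m * s^2):
  A. atm: ✓ matches
  B. kg/(m·s²): ✓ matches
  C. J: ✗ does not match
  D. Pa: ✓ matches
  E. bar: ✓ matches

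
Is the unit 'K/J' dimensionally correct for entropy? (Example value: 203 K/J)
No

entropy has SI base units: kg * m^2 / (s^2 * K)
K/J does NOT reduce to kg * m^2 / (s^2 * K); a valid unit for entropy would be e.g. J/K.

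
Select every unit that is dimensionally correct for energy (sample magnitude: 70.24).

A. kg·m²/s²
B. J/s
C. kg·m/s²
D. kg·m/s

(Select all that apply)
A

energy has SI base units: kg * m^2 / s^2

Checking each option against kg * m^2 / s^2:
  A. kg·m²/s²: ✓ matches
  B. J/s: ✗ does not match
  C. kg·m/s²: ✗ does not match
  D. kg·m/s: ✗ does not match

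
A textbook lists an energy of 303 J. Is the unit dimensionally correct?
Yes

energy has SI base units: kg * m^2 / s^2
J reduces to the same SI base units, so it is a valid unit for energy.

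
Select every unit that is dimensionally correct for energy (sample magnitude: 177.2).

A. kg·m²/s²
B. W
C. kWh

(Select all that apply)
A, C

energy has SI base units: kg * m^2 / s^2

Checking each option against kg * m^2 / s^2:
  A. kg·m²/s²: ✓ matches
  B. W: ✗ does not match
  C. kWh: ✓ matches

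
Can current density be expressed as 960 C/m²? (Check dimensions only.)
No

current density has SI base units: A / m^2
C/m² does NOT reduce to A / m^2; a valid unit for current density would be e.g. A/m².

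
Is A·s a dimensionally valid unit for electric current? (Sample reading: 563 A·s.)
No

electric current has SI base units: A
A·s does NOT reduce to A; a valid unit for electric current would be e.g. A.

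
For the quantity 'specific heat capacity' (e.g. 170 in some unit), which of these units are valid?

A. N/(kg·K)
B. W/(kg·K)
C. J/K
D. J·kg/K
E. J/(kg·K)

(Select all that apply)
E

specific heat capacity has SI base units: m^2 / (s^2 * K)

Checking each option against m^2 / (s^2 * K):
  A. N/(kg·K): ✗ does not match
  B. W/(kg·K): ✗ does not match
  C. J/K: ✗ does not match
  D. J·kg/K: ✗ does not match
  E. J/(kg·K): ✓ matches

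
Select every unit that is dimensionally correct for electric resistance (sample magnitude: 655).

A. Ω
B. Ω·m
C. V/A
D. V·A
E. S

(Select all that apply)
A, C

electric resistance has SI base units: kg * m^2 / (A^2 * s^3)

Checking each option against kg * m^2 / (A^2 * s^3):
  A. Ω: ✓ matches
  B. Ω·m: ✗ does not match
  C. V/A: ✓ matches
  D. V·A: ✗ does not match
  E. S: ✗ does not match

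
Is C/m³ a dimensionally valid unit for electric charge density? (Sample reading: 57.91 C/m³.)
Yes

electric charge density has SI base units: A * s / m^3
C/m³ reduces to the same SI base units, so it is a valid unit for electric charge density.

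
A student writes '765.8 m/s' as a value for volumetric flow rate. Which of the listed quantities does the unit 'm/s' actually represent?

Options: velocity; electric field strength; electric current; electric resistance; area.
velocity

volumetric flow rate should have units dimensionally equivalent to m^3 / s (e.g. m³/s).
The given unit 'm/s' reduces to m / s. Of the listed options, that is the dimensionality of velocity.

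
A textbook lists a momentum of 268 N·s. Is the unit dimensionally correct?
Yes

momentum has SI base units: kg * m / s
N·s reduces to the same SI base units, so it is a valid unit for momentum.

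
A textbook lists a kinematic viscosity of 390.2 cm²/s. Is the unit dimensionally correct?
Yes

kinematic viscosity has SI base units: m^2 / s
cm²/s reduces to the same SI base units, so it is a valid unit for kinematic viscosity.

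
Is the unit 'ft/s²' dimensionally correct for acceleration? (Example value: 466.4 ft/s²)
Yes

acceleration has SI base units: m / s^2
ft/s² reduces to the same SI base units, so it is a valid unit for acceleration.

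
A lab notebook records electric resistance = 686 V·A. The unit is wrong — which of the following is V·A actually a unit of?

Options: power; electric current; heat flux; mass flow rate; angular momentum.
power

electric resistance should have units dimensionally equivalent to kg * m^2 / (A^2 * s^3) (e.g. Ω).
The given unit 'V·A' reduces to kg * m^2 / s^3. Of the listed options, that is the dimensionality of power.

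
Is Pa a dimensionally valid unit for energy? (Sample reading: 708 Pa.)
No

energy has SI base units: kg * m^2 / s^2
Pa does NOT reduce to kg * m^2 / s^2; a valid unit for energy would be e.g. J.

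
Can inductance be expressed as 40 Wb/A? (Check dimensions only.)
Yes

inductance has SI base units: kg * m^2 / (A^2 * s^2)
Wb/A reduces to the same SI base units, so it is a valid unit for inductance.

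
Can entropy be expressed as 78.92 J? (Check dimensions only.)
No

entropy has SI base units: kg * m^2 / (s^2 * K)
J does NOT reduce to kg * m^2 / (s^2 * K); a valid unit for entropy would be e.g. J/K.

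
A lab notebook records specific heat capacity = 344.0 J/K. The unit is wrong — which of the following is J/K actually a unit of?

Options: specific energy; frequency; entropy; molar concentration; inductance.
entropy

specific heat capacity should have units dimensionally equivalent to m^2 / (s^2 * K) (e.g. J/(kg·K)).
The given unit 'J/K' reduces to kg * m^2 / (s^2 * K). Of the listed options, that is the dimensionality of entropy.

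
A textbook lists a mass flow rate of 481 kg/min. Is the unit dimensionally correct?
Yes

mass flow rate has SI base units: kg / s
kg/min reduces to the same SI base units, so it is a valid unit for mass flow rate.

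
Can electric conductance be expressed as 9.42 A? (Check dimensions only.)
No

electric conductance has SI base units: A^2 * s^3 / (kg * m^2)
A does NOT reduce to A^2 * s^3 / (kg * m^2); a valid unit for electric conductance would be e.g. S.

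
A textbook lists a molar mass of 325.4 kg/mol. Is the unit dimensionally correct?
Yes

molar mass has SI base units: kg / mol
kg/mol reduces to the same SI base units, so it is a valid unit for molar mass.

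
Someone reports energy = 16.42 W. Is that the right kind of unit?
No

energy has SI base units: kg * m^2 / s^2
W does NOT reduce to kg * m^2 / s^2; a valid unit for energy would be e.g. J.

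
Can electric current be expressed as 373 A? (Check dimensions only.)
Yes

electric current has SI base units: A
A reduces to the same SI base units, so it is a valid unit for electric current.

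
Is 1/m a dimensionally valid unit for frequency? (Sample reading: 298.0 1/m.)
No

frequency has SI base units: 1 / s
1/m does NOT reduce to 1 / s; a valid unit for frequency would be e.g. Hz.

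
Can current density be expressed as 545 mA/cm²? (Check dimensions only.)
Yes

current density has SI base units: A / m^2
mA/cm² reduces to the same SI base units, so it is a valid unit for current density.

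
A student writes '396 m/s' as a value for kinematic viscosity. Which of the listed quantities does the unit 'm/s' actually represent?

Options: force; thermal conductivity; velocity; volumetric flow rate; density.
velocity

kinematic viscosity should have units dimensionally equivalent to m^2 / s (e.g. m²/s).
The given unit 'm/s' reduces to m / s. Of the listed options, that is the dimensionality of velocity.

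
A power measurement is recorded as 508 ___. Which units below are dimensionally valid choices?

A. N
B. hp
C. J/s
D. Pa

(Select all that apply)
B, C

power has SI base units: kg * m^2 / s^3

Checking each option against kg * m^2 / s^3:
  A. N: ✗ does not match
  B. hp: ✓ matches
  C. J/s: ✓ matches
  D. Pa: ✗ does not match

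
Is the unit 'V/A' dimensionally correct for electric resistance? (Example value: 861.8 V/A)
Yes

electric resistance has SI base units: kg * m^2 / (A^2 * s^3)
V/A reduces to the same SI base units, so it is a valid unit for electric resistance.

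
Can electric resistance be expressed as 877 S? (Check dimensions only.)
No

electric resistance has SI base units: kg * m^2 / (A^2 * s^3)
S does NOT reduce to kg * m^2 / (A^2 * s^3); a valid unit for electric resistance would be e.g. Ω.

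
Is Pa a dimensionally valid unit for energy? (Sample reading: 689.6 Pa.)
No

energy has SI base units: kg * m^2 / s^2
Pa does NOT reduce to kg * m^2 / s^2; a valid unit for energy would be e.g. J.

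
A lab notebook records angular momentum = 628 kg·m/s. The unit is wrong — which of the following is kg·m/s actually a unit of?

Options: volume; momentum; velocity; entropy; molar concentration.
momentum

angular momentum should have units dimensionally equivalent to kg * m^2 / s (e.g. kg·m²/s).
The given unit 'kg·m/s' reduces to kg * m / s. Of the listed options, that is the dimensionality of momentum.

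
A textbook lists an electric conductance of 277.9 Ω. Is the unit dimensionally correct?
No

electric conductance has SI base units: A^2 * s^3 / (kg * m^2)
Ω does NOT reduce to A^2 * s^3 / (kg * m^2); a valid unit for electric conductance would be e.g. S.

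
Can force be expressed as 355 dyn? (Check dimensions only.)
Yes

force has SI base units: kg * m / s^2
dyn reduces to the same SI base units, so it is a valid unit for force.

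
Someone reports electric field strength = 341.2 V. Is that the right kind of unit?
No

electric field strength has SI base units: kg * m / (A * s^3)
V does NOT reduce to kg * m / (A * s^3); a valid unit for electric field strength would be e.g. V/m.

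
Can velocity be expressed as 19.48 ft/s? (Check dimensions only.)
Yes

velocity has SI base units: m / s
ft/s reduces to the same SI base units, so it is a valid unit for velocity.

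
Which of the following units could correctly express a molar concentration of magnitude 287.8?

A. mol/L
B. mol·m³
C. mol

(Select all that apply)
A

molar concentration has SI base units: mol / m^3

Checking each option against mol / m^3:
  A. mol/L: ✓ matches
  B. mol·m³: ✗ does not match
  C. mol: ✗ does not match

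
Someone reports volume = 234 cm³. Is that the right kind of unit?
Yes

volume has SI base units: m^3
cm³ reduces to the same SI base units, so it is a valid unit for volume.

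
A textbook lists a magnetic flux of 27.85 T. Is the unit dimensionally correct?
No

magnetic flux has SI base units: kg * m^2 / (A * s^2)
T does NOT reduce to kg * m^2 / (A * s^2); a valid unit for magnetic flux would be e.g. Wb.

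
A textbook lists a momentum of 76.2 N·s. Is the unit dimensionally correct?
Yes

momentum has SI base units: kg * m / s
N·s reduces to the same SI base units, so it is a valid unit for momentum.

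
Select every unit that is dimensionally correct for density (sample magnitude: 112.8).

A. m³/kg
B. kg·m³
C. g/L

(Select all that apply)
C

density has SI base units: kg / m^3

Checking each option against kg / m^3:
  A. m³/kg: ✗ does not match
  B. kg·m³: ✗ does not match
  C. g/L: ✓ matches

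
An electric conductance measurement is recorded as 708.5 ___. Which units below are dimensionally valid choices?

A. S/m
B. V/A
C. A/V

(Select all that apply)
C

electric conductance has SI base units: A^2 * s^3 / (kg * m^2)

Checking each option against A^2 * s^3 / (kg * m^2):
  A. S/m: ✗ does not match
  B. V/A: ✗ does not match
  C. A/V: ✓ matches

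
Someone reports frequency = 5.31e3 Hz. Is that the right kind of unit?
Yes

frequency has SI base units: 1 / s
Hz reduces to the same SI base units, so it is a valid unit for frequency.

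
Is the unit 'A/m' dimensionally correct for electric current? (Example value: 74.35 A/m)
No

electric current has SI base units: A
A/m does NOT reduce to A; a valid unit for electric current would be e.g. A.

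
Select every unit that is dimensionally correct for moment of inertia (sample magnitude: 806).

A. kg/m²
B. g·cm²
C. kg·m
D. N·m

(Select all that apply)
B

moment of inertia has SI base units: kg * m^2

Checking each option against kg * m^2:
  A. kg/m²: ✗ does not match
  B. g·cm²: ✓ matches
  C. kg·m: ✗ does not match
  D. N·m: ✗ does not match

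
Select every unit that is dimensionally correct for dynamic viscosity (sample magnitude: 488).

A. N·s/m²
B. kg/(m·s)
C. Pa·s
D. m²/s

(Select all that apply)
A, B, C

dynamic viscosity has SI base units: kg / (m * s)

Checking each option against kg / (m * s):
  A. N·s/m²: ✓ matches
  B. kg/(m·s): ✓ matches
  C. Pa·s: ✓ matches
  D. m²/s: ✗ does not match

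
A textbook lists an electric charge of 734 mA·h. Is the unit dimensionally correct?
Yes

electric charge has SI base units: A * s
mA·h reduces to the same SI base units, so it is a valid unit for electric charge.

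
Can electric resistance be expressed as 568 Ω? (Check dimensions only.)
Yes

electric resistance has SI base units: kg * m^2 / (A^2 * s^3)
Ω reduces to the same SI base units, so it is a valid unit for electric resistance.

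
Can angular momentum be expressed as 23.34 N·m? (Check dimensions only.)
No

angular momentum has SI base units: kg * m^2 / s
N·m does NOT reduce to kg * m^2 / s; a valid unit for angular momentum would be e.g. kg·m²/s.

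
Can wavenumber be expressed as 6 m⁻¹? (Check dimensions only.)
Yes

wavenumber has SI base units: 1 / m
m⁻¹ reduces to the same SI base units, so it is a valid unit for wavenumber.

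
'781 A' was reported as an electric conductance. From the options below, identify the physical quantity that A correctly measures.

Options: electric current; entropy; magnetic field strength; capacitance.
electric current

electric conductance should have units dimensionally equivalent to A^2 * s^3 / (kg * m^2) (e.g. S).
The given unit 'A' reduces to A. Of the listed options, that is the dimensionality of electric current.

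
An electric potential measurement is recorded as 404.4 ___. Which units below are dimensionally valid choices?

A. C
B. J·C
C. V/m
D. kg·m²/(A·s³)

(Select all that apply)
D

electric potential has SI base units: kg * m^2 / (A * s^3)

Checking each option against kg * m^2 / (A * s^3):
  A. C: ✗ does not match
  B. J·C: ✗ does not match
  C. V/m: ✗ does not match
  D. kg·m²/(A·s³): ✓ matches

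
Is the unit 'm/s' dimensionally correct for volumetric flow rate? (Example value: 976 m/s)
No

volumetric flow rate has SI base units: m^3 / s
m/s does NOT reduce to m^3 / s; a valid unit for volumetric flow rate would be e.g. m³/s.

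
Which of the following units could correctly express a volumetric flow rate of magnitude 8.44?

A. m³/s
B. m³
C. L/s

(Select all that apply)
A, C

volumetric flow rate has SI base units: m^3 / s

Checking each option against m^3 / s:
  A. m³/s: ✓ matches
  B. m³: ✗ does not match
  C. L/s: ✓ matches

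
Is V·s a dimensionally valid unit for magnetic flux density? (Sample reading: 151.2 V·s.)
No

magnetic flux density has SI base units: kg / (A * s^2)
V·s does NOT reduce to kg / (A * s^2); a valid unit for magnetic flux density would be e.g. T.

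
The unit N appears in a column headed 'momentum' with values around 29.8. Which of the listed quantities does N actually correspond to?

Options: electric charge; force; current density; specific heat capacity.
force

momentum should have units dimensionally equivalent to kg * m / s (e.g. kg·m/s).
The given unit 'N' reduces to kg * m / s^2. Of the listed options, that is the dimensionality of force.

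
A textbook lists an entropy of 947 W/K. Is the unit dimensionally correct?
No

entropy has SI base units: kg * m^2 / (s^2 * K)
W/K does NOT reduce to kg * m^2 / (s^2 * K); a valid unit for entropy would be e.g. J/K.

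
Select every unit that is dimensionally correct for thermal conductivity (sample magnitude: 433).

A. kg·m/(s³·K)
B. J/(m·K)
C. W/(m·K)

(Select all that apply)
A, C

thermal conductivity has SI base units: kg * m / (s^3 * K)

Checking each option against kg * m / (s^3 * K):
  A. kg·m/(s³·K): ✓ matches
  B. J/(m·K): ✗ does not match
  C. W/(m·K): ✓ matches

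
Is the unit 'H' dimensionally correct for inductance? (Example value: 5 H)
Yes

inductance has SI base units: kg * m^2 / (A^2 * s^2)
H reduces to the same SI base units, so it is a valid unit for inductance.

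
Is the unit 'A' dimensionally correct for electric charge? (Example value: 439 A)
No

electric charge has SI base units: A * s
A does NOT reduce to A * s; a valid unit for electric charge would be e.g. C.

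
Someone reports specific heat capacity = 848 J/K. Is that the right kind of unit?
No

specific heat capacity has SI base units: m^2 / (s^2 * K)
J/K does NOT reduce to m^2 / (s^2 * K); a valid unit for specific heat capacity would be e.g. J/(kg·K).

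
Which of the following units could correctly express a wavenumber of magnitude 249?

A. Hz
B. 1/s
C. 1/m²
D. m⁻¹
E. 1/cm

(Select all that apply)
D, E

wavenumber has SI base units: 1 / m

Checking each option against 1 / m:
  A. Hz: ✗ does not match
  B. 1/s: ✗ does not match
  C. 1/m²: ✗ does not match
  D. m⁻¹: ✓ matches
  E. 1/cm: ✓ matches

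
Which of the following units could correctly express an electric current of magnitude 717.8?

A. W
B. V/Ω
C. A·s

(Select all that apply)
B

electric current has SI base units: A

Checking each option against A:
  A. W: ✗ does not match
  B. V/Ω: ✓ matches
  C. A·s: ✗ does not match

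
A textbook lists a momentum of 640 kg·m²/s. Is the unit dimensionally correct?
No

momentum has SI base units: kg * m / s
kg·m²/s does NOT reduce to kg * m / s; a valid unit for momentum would be e.g. kg·m/s.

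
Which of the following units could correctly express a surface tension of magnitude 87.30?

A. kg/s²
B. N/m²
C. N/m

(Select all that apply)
A, C

surface tension has SI base units: kg / s^2

Checking each option against kg / s^2:
  A. kg/s²: ✓ matches
  B. N/m²: ✗ does not match
  C. N/m: ✓ matches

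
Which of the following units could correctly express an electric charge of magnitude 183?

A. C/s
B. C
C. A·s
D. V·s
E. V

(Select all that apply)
B, C

electric charge has SI base units: A * s

Checking each option against A * s:
  A. C/s: ✗ does not match
  B. C: ✓ matches
  C. A·s: ✓ matches
  D. V·s: ✗ does not match
  E. V: ✗ does not match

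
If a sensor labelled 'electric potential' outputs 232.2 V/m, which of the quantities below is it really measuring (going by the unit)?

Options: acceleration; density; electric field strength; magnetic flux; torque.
electric field strength

electric potential should have units dimensionally equivalent to kg * m^2 / (A * s^3) (e.g. V).
The given unit 'V/m' reduces to kg * m / (A * s^3). Of the listed options, that is the dimensionality of electric field strength.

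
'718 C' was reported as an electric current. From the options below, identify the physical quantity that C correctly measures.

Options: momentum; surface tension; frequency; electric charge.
electric charge

electric current should have units dimensionally equivalent to A (e.g. A).
The given unit 'C' reduces to A * s. Of the listed options, that is the dimensionality of electric charge.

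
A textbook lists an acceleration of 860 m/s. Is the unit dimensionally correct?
No

acceleration has SI base units: m / s^2
m/s does NOT reduce to m / s^2; a valid unit for acceleration would be e.g. m/s².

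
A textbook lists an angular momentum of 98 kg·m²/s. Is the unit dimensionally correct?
Yes

angular momentum has SI base units: kg * m^2 / s
kg·m²/s reduces to the same SI base units, so it is a valid unit for angular momentum.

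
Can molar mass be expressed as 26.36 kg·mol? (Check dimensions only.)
No

molar mass has SI base units: kg / mol
kg·mol does NOT reduce to kg / mol; a valid unit for molar mass would be e.g. kg/mol.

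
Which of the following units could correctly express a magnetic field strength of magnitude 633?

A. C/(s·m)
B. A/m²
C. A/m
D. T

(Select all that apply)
A, C

magnetic field strength has SI base units: A / m

Checking each option against A / m:
  A. C/(s·m): ✓ matches
  B. A/m²: ✗ does not match
  C. A/m: ✓ matches
  D. T: ✗ does not match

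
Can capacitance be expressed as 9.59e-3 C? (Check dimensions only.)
No

capacitance has SI base units: A^2 * s^4 / (kg * m^2)
C does NOT reduce to A^2 * s^4 / (kg * m^2); a valid unit for capacitance would be e.g. F.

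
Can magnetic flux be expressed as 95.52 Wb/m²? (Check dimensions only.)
No

magnetic flux has SI base units: kg * m^2 / (A * s^2)
Wb/m² does NOT reduce to kg * m^2 / (A * s^2); a valid unit for magnetic flux would be e.g. Wb.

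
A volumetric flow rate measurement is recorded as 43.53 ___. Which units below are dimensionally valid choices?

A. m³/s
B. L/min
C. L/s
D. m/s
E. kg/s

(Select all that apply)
A, B, C

volumetric flow rate has SI base units: m^3 / s

Checking each option against m^3 / s:
  A. m³/s: ✓ matches
  B. L/min: ✓ matches
  C. L/s: ✓ matches
  D. m/s: ✗ does not match
  E. kg/s: ✗ does not match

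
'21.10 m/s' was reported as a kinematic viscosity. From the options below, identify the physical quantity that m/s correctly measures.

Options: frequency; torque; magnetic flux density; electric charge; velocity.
velocity

kinematic viscosity should have units dimensionally equivalent to m^2 / s (e.g. m²/s).
The given unit 'm/s' reduces to m / s. Of the listed options, that is the dimensionality of velocity.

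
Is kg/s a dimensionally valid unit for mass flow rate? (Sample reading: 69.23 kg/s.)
Yes

mass flow rate has SI base units: kg / s
kg/s reduces to the same SI base units, so it is a valid unit for mass flow rate.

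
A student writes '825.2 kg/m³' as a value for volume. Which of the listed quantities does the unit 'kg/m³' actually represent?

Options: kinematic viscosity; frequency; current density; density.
density

volume should have units dimensionally equivalent to m^3 (e.g. m³).
The given unit 'kg/m³' reduces to kg / m^3. Of the listed options, that is the dimensionality of density.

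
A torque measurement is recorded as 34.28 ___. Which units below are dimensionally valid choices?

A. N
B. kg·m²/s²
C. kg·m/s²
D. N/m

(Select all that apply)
B

torque has SI base units: kg * m^2 / s^2

Checking each option against kg * m^2 / s^2:
  A. N: ✗ does not match
  B. kg·m²/s²: ✓ matches
  C. kg·m/s²: ✗ does not match
  D. N/m: ✗ does not match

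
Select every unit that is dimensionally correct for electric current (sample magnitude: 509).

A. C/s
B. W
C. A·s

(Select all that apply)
A

electric current has SI base units: A

Checking each option against A:
  A. C/s: ✓ matches
  B. W: ✗ does not match
  C. A·s: ✗ does not match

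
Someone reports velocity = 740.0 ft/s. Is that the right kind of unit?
Yes

velocity has SI base units: m / s
ft/s reduces to the same SI base units, so it is a valid unit for velocity.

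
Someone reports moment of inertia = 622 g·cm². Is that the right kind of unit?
Yes

moment of inertia has SI base units: kg * m^2
g·cm² reduces to the same SI base units, so it is a valid unit for moment of inertia.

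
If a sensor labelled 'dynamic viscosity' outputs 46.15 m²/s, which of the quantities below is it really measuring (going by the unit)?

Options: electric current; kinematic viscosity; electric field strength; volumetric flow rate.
kinematic viscosity

dynamic viscosity should have units dimensionally equivalent to kg / (m * s) (e.g. Pa·s).
The given unit 'm²/s' reduces to m^2 / s. Of the listed options, that is the dimensionality of kinematic viscosity.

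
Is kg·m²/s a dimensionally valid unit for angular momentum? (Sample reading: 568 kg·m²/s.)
Yes

angular momentum has SI base units: kg * m^2 / s
kg·m²/s reduces to the same SI base units, so it is a valid unit for angular momentum.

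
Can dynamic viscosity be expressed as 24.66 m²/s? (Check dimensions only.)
No

dynamic viscosity has SI base units: kg / (m * s)
m²/s does NOT reduce to kg / (m * s); a valid unit for dynamic viscosity would be e.g. Pa·s.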